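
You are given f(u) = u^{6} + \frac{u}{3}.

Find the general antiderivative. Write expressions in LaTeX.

The integrand splits into summands that can be handled one at a time.
Check: d/du[\frac{u^{7}}{7} + \frac{u^{2}}{6}] = u^{6} + \frac{u}{3} = f(u).

F(u) = \frac{u^{7}}{7} + \frac{u^{2}}{6} + C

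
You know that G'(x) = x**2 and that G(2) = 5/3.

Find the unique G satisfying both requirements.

A first test for any G(x): its x-derivative must equal the given G'(x).
A general antiderivative is x**3/3 + C.
The condition gives C = 5/3 - (8/3) = -1.
So G(x) = x**3/3 - 1.
Check: d/dx[x**3/3 - 1] = x**2 = G'(x).

G(x) = x**3/3 - 1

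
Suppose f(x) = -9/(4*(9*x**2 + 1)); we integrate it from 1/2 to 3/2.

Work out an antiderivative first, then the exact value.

For F(x) to be correct the identity F'(x) - f(x) = 0 must hold.
F(x) = -3*atan(3*x)/4 is an antiderivative of f.
Check: d/dx[-3*atan(3*x)/4] = -9/(36*x**2 + 4), which equals f(x).
F(3/2) = -3*atan(9/2)/4; F(1/2) = -3*atan(3/2)/4.
Integral = F(3/2) - F(1/2) = -3*atan(9/2)/4 + 3*atan(3/2)/4.

Antiderivative: F(x) = -3*atan(3*x)/4; value = -3*atan(9/2)/4 + 3*atan(3/2)/4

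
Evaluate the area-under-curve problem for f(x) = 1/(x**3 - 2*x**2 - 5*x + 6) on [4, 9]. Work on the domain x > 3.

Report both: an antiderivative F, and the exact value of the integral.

Antiderivative: F(x) = (3*log(x - 3) - 5*log(x - 1) + 2*log(x + 2))/30; value = -log(8)/6 + log(6)/30 + log(11)/15 + log(3)/6

Factor the denominator ((x - 3)*(x - 1)*(x + 2)) and decompose: f = 1/(15*(x + 2)) - 1/(6*(x - 1)) + 1/(10*(x - 3)); each piece integrates to a log, atan, or power term.
F(x) = (3*log(x - 3) - 5*log(x - 1) + 2*log(x + 2))/30 is an antiderivative of f.
Check: d/dx[(3*log(x - 3) - 5*log(x - 1) + 2*log(x + 2))/30] = 1/(x**3 - 2*x**2 - 5*x + 6) = f(x).
F(9) = -log(8)/6 + log(11)/15 + log(6)/10; F(4) = -log(3)/6 + log(6)/15.
Integral = F(9) - F(4) = -log(8)/6 + log(6)/30 + log(11)/15 + log(3)/6.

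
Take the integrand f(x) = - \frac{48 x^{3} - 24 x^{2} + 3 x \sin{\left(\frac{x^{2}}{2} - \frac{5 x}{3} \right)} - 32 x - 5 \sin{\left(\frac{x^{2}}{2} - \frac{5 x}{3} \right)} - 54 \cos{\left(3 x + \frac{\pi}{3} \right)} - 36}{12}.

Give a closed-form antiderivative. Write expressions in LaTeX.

An antiderivative is F(x) = - x^{4} + \frac{2 x^{3}}{3} + \frac{4 x^{2}}{3} + 3 x + \frac{3 \sin{\left(3 x + \frac{\pi}{3} \right)}}{2} + \frac{\cos{\left(\frac{x^{2}}{2} - \frac{5 x}{3} \right)}}{4}.

Whatever form F(x) takes, F'(x) = f(x) is non-negotiable.
Check: d/dx[- x^{4} + \frac{2 x^{3}}{3} + \frac{4 x^{2}}{3} + 3 x + \frac{3 \sin{\left(3 x + \frac{\pi}{3} \right)}}{2} + \frac{\cos{\left(\frac{x^{2}}{2} - \frac{5 x}{3} \right)}}{4}] = - 4 x^{3} + 2 x^{2} - \frac{x \sin{\left(\frac{x^{2}}{2} - \frac{5 x}{3} \right)}}{4} + \frac{8 x}{3} + \frac{5 \sin{\left(\frac{x^{2}}{2} - \frac{5 x}{3} \right)}}{12} + \frac{9 \cos{\left(3 x + \frac{\pi}{3} \right)}}{2} + 3, which equals f(x).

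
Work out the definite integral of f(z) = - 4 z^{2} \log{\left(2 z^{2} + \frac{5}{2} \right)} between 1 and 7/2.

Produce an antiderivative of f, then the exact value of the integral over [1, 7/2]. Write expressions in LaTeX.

Since d/dz undoes antidifferentiation here, F'(z) = f(z) is required of F(z).
F(z) = \frac{- 12 z^{3} \log{\left(2 z^{2} + \frac{5}{2} \right)} + 8 z^{3} - 30 z + 15 \sqrt{5} \operatorname{atan}{\left(\frac{2 \sqrt{5} z}{5} \right)}}{9} is an antiderivative of f.
Check: d/dz[\frac{- 12 z^{3} \log{\left(2 z^{2} + \frac{5}{2} \right)} + 8 z^{3} - 30 z + 15 \sqrt{5} \operatorname{atan}{\left(\frac{2 \sqrt{5} z}{5} \right)}}{9}] = - 4 z^{2} \log{\left(2 z^{2} + \frac{5}{2} \right)} = f(z).
F(7/2) = - \frac{343 \log{\left(27 \right)}}{6} + \frac{5 \sqrt{5} \operatorname{atan}{\left(\frac{7 \sqrt{5}}{5} \right)}}{3} + \frac{238}{9}; F(1) = - \frac{22}{9} - \frac{4 \log{\left(\frac{9}{2} \right)}}{3} + \frac{5 \sqrt{5} \operatorname{atan}{\left(\frac{2 \sqrt{5}}{5} \right)}}{3}.
Integral = F(7/2) - F(1) = - \frac{343 \log{\left(27 \right)}}{6} - \frac{5 \sqrt{5} \operatorname{atan}{\left(\frac{2 \sqrt{5}}{5} \right)}}{3} + \frac{4 \log{\left(\frac{9}{2} \right)}}{3} + \frac{5 \sqrt{5} \operatorname{atan}{\left(\frac{7 \sqrt{5}}{5} \right)}}{3} + \frac{260}{9}.

Antiderivative: F(z) = \frac{- 12 z^{3} \log{\left(2 z^{2} + \frac{5}{2} \right)} + 8 z^{3} - 30 z + 15 \sqrt{5} \operatorname{atan}{\left(\frac{2 \sqrt{5} z}{5} \right)}}{9}; value = - \frac{343 \log{\left(27 \right)}}{6} - \frac{5 \sqrt{5} \operatorname{atan}{\left(\frac{2 \sqrt{5}}{5} \right)}}{3} + \frac{4 \log{\left(\frac{9}{2} \right)}}{3} + \frac{5 \sqrt{5} \operatorname{atan}{\left(\frac{7 \sqrt{5}}{5} \right)}}{3} + \frac{260}{9}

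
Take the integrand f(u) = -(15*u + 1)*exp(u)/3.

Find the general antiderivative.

f has the shape v'r + vr' for v = 14/3 - 5*u and r = exp(u) — it is the derivative of the product v*r.
Check: d/du[-(15*u - 14)*exp(u)/3] = -5*u*exp(u) - exp(u)/3, which equals f(u).

F(u) = -(15*u - 14)*exp(u)/3 + C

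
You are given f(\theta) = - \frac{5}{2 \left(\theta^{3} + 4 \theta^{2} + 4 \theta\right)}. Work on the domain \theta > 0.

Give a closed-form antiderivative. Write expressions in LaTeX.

Factor the denominator (2 \theta \left(\theta + 2\right)^{2}) and decompose: f = \frac{5}{8 \left(\theta + 2\right)} + \frac{5}{4 \left(\theta + 2\right)^{2}} - \frac{5}{8 \theta}; each piece integrates to a log, atan, or power term.
Check: d/d\theta[\frac{5 \left(- \theta \log{\left(\theta \right)} + \theta \log{\left(\theta + 2 \right)} - 2 \log{\left(\theta \right)} + 2 \log{\left(\theta + 2 \right)} - 2\right)}{8 \left(\theta + 2\right)}] = - \frac{5}{2 \theta^{3} + 8 \theta^{2} + 8 \theta}, which equals f(\theta).

An antiderivative is F(\theta) = \frac{5 \left(- \theta \log{\left(\theta \right)} + \theta \log{\left(\theta + 2 \right)} - 2 \log{\left(\theta \right)} + 2 \log{\left(\theta + 2 \right)} - 2\right)}{8 \left(\theta + 2\right)}.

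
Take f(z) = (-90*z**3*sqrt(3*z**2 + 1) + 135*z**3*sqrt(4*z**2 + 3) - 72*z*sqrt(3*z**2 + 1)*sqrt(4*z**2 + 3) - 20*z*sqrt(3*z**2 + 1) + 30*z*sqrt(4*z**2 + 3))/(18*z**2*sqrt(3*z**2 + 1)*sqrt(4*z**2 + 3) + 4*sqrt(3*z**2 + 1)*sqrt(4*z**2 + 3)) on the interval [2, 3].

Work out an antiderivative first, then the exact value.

Any candidate F(z) must reproduce f(z) exactly when differentiated.
F(z) = -(-10*sqrt(3*z**2 + 1) + 5*sqrt(4*z**2 + 3) + 8*log(3*z**2/2 + 1/3))/4 is an antiderivative of f.
Check: d/dz[-(-10*sqrt(3*z**2 + 1) + 5*sqrt(4*z**2 + 3) + 8*log(3*z**2/2 + 1/3))/4] = (-90*z**3*sqrt(3*z**2 + 1) + 135*z**3*sqrt(4*z**2 + 3) - 72*z*sqrt(3*z**2 + 1)*sqrt(4*z**2 + 3) - 20*z*sqrt(3*z**2 + 1) + 30*z*sqrt(4*z**2 + 3))/(18*z**2*sqrt(3*z**2 + 1)*sqrt(4*z**2 + 3) + 4*sqrt(3*z**2 + 1)*sqrt(4*z**2 + 3)) = f(z).
F(3) = -5*sqrt(39)/4 - 2*log(83/6) + 5*sqrt(7); F(2) = -5*sqrt(19)/4 - 2*log(19/3) + 5*sqrt(13)/2.
Integral = F(3) - F(2) = -5*sqrt(13)/2 - 5*sqrt(39)/4 - 2*log(83/6) + 2*log(19/3) + 5*sqrt(19)/4 + 5*sqrt(7).

Antiderivative: F(z) = -(-10*sqrt(3*z**2 + 1) + 5*sqrt(4*z**2 + 3) + 8*log(3*z**2/2 + 1/3))/4; value = -5*sqrt(13)/2 - 5*sqrt(39)/4 - 2*log(83/6) + 2*log(19/3) + 5*sqrt(19)/4 + 5*sqrt(7)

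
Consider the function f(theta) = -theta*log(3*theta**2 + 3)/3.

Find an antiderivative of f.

An antiderivative is F(theta) = -theta**2*log(3*theta**2 + 3)/6 + theta**2/6 - log(theta**2 + 1)/6.

Any candidate F(theta) must reproduce f(theta) exactly when differentiated.
Check: d/dtheta[-theta**2*log(3*theta**2 + 3)/6 + theta**2/6 - log(theta**2 + 1)/6] = -theta*log(theta**2 + 1)/3 - theta*log(3)/3, which equals f(theta).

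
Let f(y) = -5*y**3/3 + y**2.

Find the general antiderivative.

The integrand splits into summands that can be handled one at a time.
Check: d/dy[-5*y**4/12 + y**3/3] = -5*y**3/3 + y**2 = f(y).

F(y) = -5*y**4/12 + y**3/3 + C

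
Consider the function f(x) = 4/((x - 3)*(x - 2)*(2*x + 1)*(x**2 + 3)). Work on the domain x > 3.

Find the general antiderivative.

Factor the denominator ((x - 3)*(x - 2)*(2*x + 1)*(x**2 + 3)) and decompose: f = -(x - 33)/(273*(x**2 + 3)) + 64/(455*(2*x + 1)) - 4/(35*(x - 2)) + 1/(21*(x - 3)); each piece integrates to a log, atan, or power term.
Check: d/dx[(130*log(x - 3) - 312*log(x - 2) + 192*log(x + 1/2) - 5*log(x**2 + 3) + 110*sqrt(3)*atan(sqrt(3)*x/3))/2730] = 4/(2*x**5 - 9*x**4 + 13*x**3 - 21*x**2 + 21*x + 18), which equals f(x).

F(x) = (130*log(x - 3) - 312*log(x - 2) + 192*log(x + 1/2) - 5*log(x**2 + 3) + 110*sqrt(3)*atan(sqrt(3)*x/3))/2730 + C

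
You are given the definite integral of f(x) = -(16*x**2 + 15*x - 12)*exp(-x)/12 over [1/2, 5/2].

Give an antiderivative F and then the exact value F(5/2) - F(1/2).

f has the shape u'v + uv' for u = 4*x**2/3 + 47*x/12 + 35/12 and v = exp(-x) — it is the derivative of the product u*v.
F(x) = (16*x**2 + 47*x + 35)*exp(-x)/12 is an antiderivative of f.
Check: d/dx[(16*x**2 + 47*x + 35)*exp(-x)/12] = (-16*x**2 - 15*x + 12)*exp(-x)/12, which equals f(x).
F(5/2) = 505*exp(-5/2)/24; F(1/2) = 125*exp(-1/2)/24.
Integral = F(5/2) - F(1/2) = -125*exp(-1/2)/24 + 505*exp(-5/2)/24.

Antiderivative: F(x) = (16*x**2 + 47*x + 35)*exp(-x)/12; value = -125*exp(-1/2)/24 + 505*exp(-5/2)/24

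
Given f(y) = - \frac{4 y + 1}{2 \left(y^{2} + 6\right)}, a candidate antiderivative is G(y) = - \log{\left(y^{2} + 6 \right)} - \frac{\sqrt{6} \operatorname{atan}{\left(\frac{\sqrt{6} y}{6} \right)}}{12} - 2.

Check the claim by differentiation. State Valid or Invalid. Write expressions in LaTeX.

Valid - differentiating G returns exactly f.

d/dy[G] = \frac{- 4 y - 1}{2 y^{2} + 12}
This equals f(y) exactly, so the claim holds.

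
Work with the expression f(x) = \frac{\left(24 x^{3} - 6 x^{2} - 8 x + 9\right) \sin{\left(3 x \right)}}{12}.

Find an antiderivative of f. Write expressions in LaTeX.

Since d/dx undoes antidifferentiation here, F'(x) = f(x) is required of F(x).
Check: d/dx[- \frac{72 x^{3} \cos{\left(3 x \right)} - 72 x^{2} \sin{\left(3 x \right)} - 18 x^{2} \cos{\left(3 x \right)} + 12 x \sin{\left(3 x \right)} - 72 x \cos{\left(3 x \right)} + 24 \sin{\left(3 x \right)} + 31 \cos{\left(3 x \right)}}{108}] = 2 x^{3} \sin{\left(3 x \right)} - \frac{x^{2} \sin{\left(3 x \right)}}{2} - \frac{2 x \sin{\left(3 x \right)}}{3} + \frac{3 \sin{\left(3 x \right)}}{4}, which equals f(x).

An antiderivative is F(x) = - \frac{72 x^{3} \cos{\left(3 x \right)} - 72 x^{2} \sin{\left(3 x \right)} - 18 x^{2} \cos{\left(3 x \right)} + 12 x \sin{\left(3 x \right)} - 72 x \cos{\left(3 x \right)} + 24 \sin{\left(3 x \right)} + 31 \cos{\left(3 x \right)}}{108}.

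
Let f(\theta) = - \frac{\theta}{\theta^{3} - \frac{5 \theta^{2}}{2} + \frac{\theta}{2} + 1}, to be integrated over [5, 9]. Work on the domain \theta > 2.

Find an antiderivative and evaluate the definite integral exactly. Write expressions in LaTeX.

Antiderivative: F(\theta) = - \frac{4 \log{\left(\theta - 2 \right)}}{5} + \frac{2 \log{\left(\theta - 1 \right)}}{3} + \frac{2 \log{\left(\theta + \frac{1}{2} \right)}}{15}; value = - \frac{4 \log{\left(7 \right)}}{5} - \frac{2 \log{\left(4 \right)}}{3} - \frac{2 \log{\left(\frac{11}{2} \right)}}{15} + \frac{2 \log{\left(\frac{19}{2} \right)}}{15} + \frac{4 \log{\left(3 \right)}}{5} + \frac{2 \log{\left(8 \right)}}{3}

The denominator factors as \left(\theta - 2\right) \left(\theta - 1\right) \left(2 \theta + 1\right); partial fractions split f into directly integrable pieces: \frac{4}{15 \left(2 \theta + 1\right)} + \frac{2}{3 \left(\theta - 1\right)} - \frac{4}{5 \left(\theta - 2\right)}.
F(\theta) = - \frac{4 \log{\left(\theta - 2 \right)}}{5} + \frac{2 \log{\left(\theta - 1 \right)}}{3} + \frac{2 \log{\left(\theta + \frac{1}{2} \right)}}{15} is an antiderivative of f.
Check: d/d\theta[- \frac{4 \log{\left(\theta - 2 \right)}}{5} + \frac{2 \log{\left(\theta - 1 \right)}}{3} + \frac{2 \log{\left(\theta + \frac{1}{2} \right)}}{15}] = - \frac{2 \theta}{2 \theta^{3} - 5 \theta^{2} + \theta + 2}, which equals f(\theta).
F(9) = - \frac{4 \log{\left(7 \right)}}{5} + \frac{2 \log{\left(\frac{19}{2} \right)}}{15} + \frac{2 \log{\left(8 \right)}}{3}; F(5) = - \frac{4 \log{\left(3 \right)}}{5} + \frac{2 \log{\left(\frac{11}{2} \right)}}{15} + \frac{2 \log{\left(4 \right)}}{3}.
Integral = F(9) - F(5) = - \frac{4 \log{\left(7 \right)}}{5} - \frac{2 \log{\left(4 \right)}}{3} - \frac{2 \log{\left(\frac{11}{2} \right)}}{15} + \frac{2 \log{\left(\frac{19}{2} \right)}}{15} + \frac{4 \log{\left(3 \right)}}{5} + \frac{2 \log{\left(8 \right)}}{3}.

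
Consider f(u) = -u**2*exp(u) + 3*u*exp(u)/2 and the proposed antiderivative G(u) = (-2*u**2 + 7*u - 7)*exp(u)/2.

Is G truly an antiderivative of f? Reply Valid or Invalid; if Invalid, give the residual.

d/du[G] = -u**2*exp(u) + 3*u*exp(u)/2
This equals f(u) exactly, so the claim holds.

Valid - the claim checks out under differentiation.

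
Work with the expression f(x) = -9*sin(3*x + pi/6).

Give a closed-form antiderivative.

An antiderivative is F(x) = 3*cos(3*x + pi/6).

Recover f(x) by differentiating a candidate F(x); any mismatch rules it out.
Check: d/dx[3*cos(3*x + pi/6)] = -9*sin(3*x + pi/6) = f(x).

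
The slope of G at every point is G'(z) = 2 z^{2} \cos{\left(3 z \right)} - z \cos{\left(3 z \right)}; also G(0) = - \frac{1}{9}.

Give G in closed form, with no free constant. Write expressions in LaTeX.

G(z) = \frac{2 z^{2} \sin{\left(3 z \right)}}{3} - \frac{z \sin{\left(3 z \right)}}{3} + \frac{4 z \cos{\left(3 z \right)}}{9} - \frac{4 \sin{\left(3 z \right)}}{27} - \frac{\cos{\left(3 z \right)}}{9}

Integrate term by term and add the pieces.
A general antiderivative is \frac{2 z^{2} \sin{\left(3 z \right)}}{3} - \frac{z \sin{\left(3 z \right)}}{3} + \frac{4 z \cos{\left(3 z \right)}}{9} - \frac{4 \sin{\left(3 z \right)}}{27} - \frac{\cos{\left(3 z \right)}}{9} + C.
The condition gives C = - \frac{1}{9} - (- \frac{1}{9}) = 0.
So G(z) = \frac{2 z^{2} \sin{\left(3 z \right)}}{3} - \frac{z \sin{\left(3 z \right)}}{3} + \frac{4 z \cos{\left(3 z \right)}}{9} - \frac{4 \sin{\left(3 z \right)}}{27} - \frac{\cos{\left(3 z \right)}}{9}.
Check: d/dz[\frac{2 z^{2} \sin{\left(3 z \right)}}{3} - \frac{z \sin{\left(3 z \right)}}{3} + \frac{4 z \cos{\left(3 z \right)}}{9} - \frac{4 \sin{\left(3 z \right)}}{27} - \frac{\cos{\left(3 z \right)}}{9}] = 2 z^{2} \cos{\left(3 z \right)} - z \cos{\left(3 z \right)} = G'(z).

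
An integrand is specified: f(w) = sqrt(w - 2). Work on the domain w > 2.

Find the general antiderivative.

A first test for any F(w): its w-derivative must equal f(w) identically.
Check: d/dw[2*w*sqrt(w - 2)/3 - 4*sqrt(w - 2)/3] = sqrt(w - 2) = f(w).

F(w) = 2*w*sqrt(w - 2)/3 - 4*sqrt(w - 2)/3 + C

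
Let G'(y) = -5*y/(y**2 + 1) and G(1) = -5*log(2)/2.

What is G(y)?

The substitution u = y**2 + 1 works: G'(y) is exactly (dG/du)*(du/dy) for that inner function.
A general antiderivative is -5*log(y**2 + 1)/2 + C.
The condition gives C = -5*log(2)/2 - (-5*log(2)/2) = 0.
So G(y) = -5*log(y**2 + 1)/2.
Check: d/dy[-5*log(y**2 + 1)/2] = -5*y/(y**2 + 1) = G'(y).

G(y) = -5*log(y**2 + 1)/2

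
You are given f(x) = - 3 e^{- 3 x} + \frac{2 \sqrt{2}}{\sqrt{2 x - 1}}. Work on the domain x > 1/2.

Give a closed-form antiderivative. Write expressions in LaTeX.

Integrate term by term and add the pieces.
Check: d/dx[\left(2 \sqrt{2} \sqrt{2 x - 1} e^{3 x} + 1\right) e^{- 3 x}] = \frac{\left(- 3 \sqrt{2 x - 1} + 2 \sqrt{2} e^{3 x}\right) e^{- 3 x}}{\sqrt{2 x - 1}}, which equals f(x).

An antiderivative is F(x) = \left(2 \sqrt{2} \sqrt{2 x - 1} e^{3 x} + 1\right) e^{- 3 x}.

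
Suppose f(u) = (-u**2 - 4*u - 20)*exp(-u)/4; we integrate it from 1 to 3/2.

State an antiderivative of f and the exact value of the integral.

f has the shape v'r + vr' for v = u**2/4 + 3*u/2 + 13/2 and r = exp(-u) — it is the derivative of the product v*r.
F(u) = u**2*exp(-u)/4 + 3*u*exp(-u)/2 + 13*exp(-u)/2 is an antiderivative of f.
Check: d/du[u**2*exp(-u)/4 + 3*u*exp(-u)/2 + 13*exp(-u)/2] = (-u**2 - 4*u - 20)*exp(-u)/4 = f(u).
F(3/2) = 149*exp(-3/2)/16; F(1) = 33*exp(-1)/4.
Integral = F(3/2) - F(1) = -33*exp(-1)/4 + 149*exp(-3/2)/16.

Antiderivative: F(u) = u**2*exp(-u)/4 + 3*u*exp(-u)/2 + 13*exp(-u)/2; value = -33*exp(-1)/4 + 149*exp(-3/2)/16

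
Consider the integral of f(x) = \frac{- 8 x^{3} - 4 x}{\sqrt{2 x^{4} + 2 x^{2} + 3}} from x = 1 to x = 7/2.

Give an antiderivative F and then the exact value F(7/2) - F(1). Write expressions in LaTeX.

Antiderivative: F(x) = - 2 \sqrt{2 x^{4} + 2 x^{2} + 3}; value = - \frac{\sqrt{5242}}{2} + 2 \sqrt{7}

The substitution u = 2 x^{4} + 2 x^{2} + 3 works: f is exactly (dF/du)*(du/dx) for that inner function.
F(x) = - 2 \sqrt{2 x^{4} + 2 x^{2} + 3} is an antiderivative of f.
Check: d/dx[- 2 \sqrt{2 x^{4} + 2 x^{2} + 3}] = \frac{- 8 x^{3} - 4 x}{\sqrt{2 x^{4} + 2 x^{2} + 3}} = f(x).
F(7/2) = - \frac{\sqrt{5242}}{2}; F(1) = - 2 \sqrt{7}.
Integral = F(7/2) - F(1) = - \frac{\sqrt{5242}}{2} + 2 \sqrt{7}.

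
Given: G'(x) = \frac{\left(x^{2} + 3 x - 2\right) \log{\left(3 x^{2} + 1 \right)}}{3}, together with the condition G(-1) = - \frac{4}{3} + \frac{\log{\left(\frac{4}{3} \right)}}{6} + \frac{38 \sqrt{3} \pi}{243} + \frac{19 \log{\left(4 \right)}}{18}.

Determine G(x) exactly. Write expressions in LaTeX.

Any candidate G(x) must reproduce the stated G'(x) exactly.
A general antiderivative is - \frac{2 x^{3}}{27} - \frac{x^{2}}{2} + \frac{38 x}{27} + \left(\frac{x^{3}}{9} + \frac{x^{2}}{2} - \frac{2 x}{3}\right) \log{\left(3 x^{2} + 1 \right)} + \frac{\log{\left(x^{2} + \frac{1}{3} \right)}}{6} - \frac{38 \sqrt{3} \operatorname{atan}{\left(\sqrt{3} x \right)}}{81} + C.
The condition gives C = - \frac{4}{3} + \frac{\log{\left(\frac{4}{3} \right)}}{6} + \frac{38 \sqrt{3} \pi}{243} + \frac{19 \log{\left(4 \right)}}{18} - (- \frac{11}{6} + \frac{\log{\left(\frac{4}{3} \right)}}{6} + \frac{38 \sqrt{3} \pi}{243} + \frac{19 \log{\left(4 \right)}}{18}) = \frac{1}{2}.
So G(x) = \frac{- 12 x^{3} - 81 x^{2} + 9 x \left(2 x^{2} + 9 x - 12\right) \log{\left(3 x^{2} + 1 \right)} + 228 x + 27 \log{\left(x^{2} + \frac{1}{3} \right)} - 76 \sqrt{3} \operatorname{atan}{\left(\sqrt{3} x \right)} + 81}{162}.
Check: d/dx[\frac{- 12 x^{3} - 81 x^{2} + 9 x \left(2 x^{2} + 9 x - 12\right) \log{\left(3 x^{2} + 1 \right)} + 228 x + 27 \log{\left(x^{2} + \frac{1}{3} \right)} - 76 \sqrt{3} \operatorname{atan}{\left(\sqrt{3} x \right)} + 81}{162}] = \frac{x^{2} \log{\left(3 x^{2} + 1 \right)}}{3} + x \log{\left(3 x^{2} + 1 \right)} - \frac{2 \log{\left(3 x^{2} + 1 \right)}}{3}, which equals G'(x).

G(x) = \frac{- 12 x^{3} - 81 x^{2} + 9 x \left(2 x^{2} + 9 x - 12\right) \log{\left(3 x^{2} + 1 \right)} + 228 x + 27 \log{\left(x^{2} + \frac{1}{3} \right)} - 76 \sqrt{3} \operatorname{atan}{\left(\sqrt{3} x \right)} + 81}{162}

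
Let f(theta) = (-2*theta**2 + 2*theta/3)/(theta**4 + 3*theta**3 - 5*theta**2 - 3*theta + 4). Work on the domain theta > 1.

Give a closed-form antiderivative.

An antiderivative is F(theta) = (-54*theta*log(theta - 1) - 50*theta*log(theta + 1) + 104*theta*log(theta + 4) + 54*log(theta - 1) + 50*log(theta + 1) - 104*log(theta + 4) + 30)/(225*theta - 225).

Factor the denominator (3*(theta - 1)**2*(theta + 1)*(theta + 4)) and decompose: f = 104/(225*(theta + 4)) - 2/(9*(theta + 1)) - 6/(25*(theta - 1)) - 2/(15*(theta - 1)**2); each piece integrates to a log, atan, or power term.
Check: d/dtheta[(-54*theta*log(theta - 1) - 50*theta*log(theta + 1) + 104*theta*log(theta + 4) + 54*log(theta - 1) + 50*log(theta + 1) - 104*log(theta + 4) + 30)/(225*theta - 225)] = (-6*theta**2 + 2*theta)/(3*theta**4 + 9*theta**3 - 15*theta**2 - 9*theta + 12), which equals f(theta).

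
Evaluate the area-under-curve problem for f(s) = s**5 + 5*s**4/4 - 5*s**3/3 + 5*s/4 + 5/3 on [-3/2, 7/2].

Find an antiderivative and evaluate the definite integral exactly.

Antiderivative: F(s) = s**6/6 + s**5/4 - 5*s**4/12 + 5*s**2/8 + 5*s/3; value = 75235/192

The integrand splits into summands that can be handled one at a time.
F(s) = s**6/6 + s**5/4 - 5*s**4/12 + 5*s**2/8 + 5*s/3 is an antiderivative of f.
Check: d/ds[s**6/6 + s**5/4 - 5*s**4/12 + 5*s**2/8 + 5*s/3] = s**5 + 5*s**4/4 - 5*s**3/3 + 5*s/4 + 5/3 = f(s).
F(7/2) = 18655/48; F(-3/2) = -205/64.
Integral = F(7/2) - F(-3/2) = 75235/192.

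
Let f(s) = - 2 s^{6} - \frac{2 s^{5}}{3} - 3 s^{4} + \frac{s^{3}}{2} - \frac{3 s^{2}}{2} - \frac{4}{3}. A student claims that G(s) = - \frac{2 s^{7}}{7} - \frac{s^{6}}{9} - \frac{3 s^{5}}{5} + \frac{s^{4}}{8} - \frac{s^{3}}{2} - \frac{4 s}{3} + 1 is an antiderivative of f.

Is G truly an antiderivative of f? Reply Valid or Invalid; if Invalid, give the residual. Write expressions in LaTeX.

d/ds[G] = - 2 s^{6} - \frac{2 s^{5}}{3} - 3 s^{4} + \frac{s^{3}}{2} - \frac{3 s^{2}}{2} - \frac{4}{3}
This equals f(s) exactly, so the claim holds.

Valid - the claim checks out under differentiation.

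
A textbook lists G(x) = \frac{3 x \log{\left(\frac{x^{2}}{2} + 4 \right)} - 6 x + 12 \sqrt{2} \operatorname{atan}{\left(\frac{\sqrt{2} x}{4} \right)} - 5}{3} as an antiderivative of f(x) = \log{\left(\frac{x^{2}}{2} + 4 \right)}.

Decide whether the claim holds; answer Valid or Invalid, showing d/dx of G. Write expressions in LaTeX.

d/dx[G] = \log{\left(\frac{x^{2}}{2} + 4 \right)}
This equals f(x) exactly, so the claim holds.

Valid: G'(x) = f(x).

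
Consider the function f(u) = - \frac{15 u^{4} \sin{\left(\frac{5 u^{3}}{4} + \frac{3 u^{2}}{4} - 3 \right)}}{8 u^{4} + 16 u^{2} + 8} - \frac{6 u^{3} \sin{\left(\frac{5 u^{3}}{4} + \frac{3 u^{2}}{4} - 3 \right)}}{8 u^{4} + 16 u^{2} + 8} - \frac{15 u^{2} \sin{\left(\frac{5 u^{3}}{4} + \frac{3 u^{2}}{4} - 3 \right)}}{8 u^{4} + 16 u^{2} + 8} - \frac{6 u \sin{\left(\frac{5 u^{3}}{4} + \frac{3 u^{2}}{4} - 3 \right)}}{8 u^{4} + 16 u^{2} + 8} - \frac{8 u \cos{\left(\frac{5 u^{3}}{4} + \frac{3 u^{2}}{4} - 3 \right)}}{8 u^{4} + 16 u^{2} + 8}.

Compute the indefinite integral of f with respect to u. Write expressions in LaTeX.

F(u) = \frac{\cos{\left(\frac{5 u^{3}}{4} + \frac{3 u^{2}}{4} - 3 \right)}}{2 \left(u^{2} + 1\right)} + C

f has the shape v'r + vr' for v = \frac{1}{2 u^{2} + 2} and r = \cos{\left(\frac{5 u^{3}}{4} + \frac{3 u^{2}}{4} - 3 \right)} — it is the derivative of the product v*r.
Check: d/du[\frac{\cos{\left(\frac{5 u^{3}}{4} + \frac{3 u^{2}}{4} - 3 \right)}}{2 \left(u^{2} + 1\right)}] = \frac{- 15 u^{4} \sin{\left(\frac{5 u^{3}}{4} + \frac{3 u^{2}}{4} - 3 \right)} - 6 u^{3} \sin{\left(\frac{5 u^{3}}{4} + \frac{3 u^{2}}{4} - 3 \right)} - 15 u^{2} \sin{\left(\frac{5 u^{3}}{4} + \frac{3 u^{2}}{4} - 3 \right)} - 6 u \sin{\left(\frac{5 u^{3}}{4} + \frac{3 u^{2}}{4} - 3 \right)} - 8 u \cos{\left(\frac{5 u^{3}}{4} + \frac{3 u^{2}}{4} - 3 \right)}}{8 u^{4} + 16 u^{2} + 8}, which equals f(u).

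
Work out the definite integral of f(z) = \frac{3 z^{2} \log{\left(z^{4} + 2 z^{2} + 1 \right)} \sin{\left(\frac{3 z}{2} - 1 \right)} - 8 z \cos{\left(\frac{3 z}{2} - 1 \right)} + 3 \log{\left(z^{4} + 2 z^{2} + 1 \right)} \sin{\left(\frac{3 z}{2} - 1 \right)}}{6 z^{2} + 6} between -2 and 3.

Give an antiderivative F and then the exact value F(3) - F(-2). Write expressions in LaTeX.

f has the shape u'v + uv' for u = - \frac{\cos{\left(\frac{3 z}{2} - 1 \right)}}{3} and v = \log{\left(z^{4} + 2 z^{2} + 1 \right)} — it is the derivative of the product u*v.
F(z) = - \frac{\log{\left(z^{4} + 2 z^{2} + 1 \right)} \cos{\left(\frac{3 z}{2} - 1 \right)}}{3} is an antiderivative of f.
Check: d/dz[- \frac{\log{\left(z^{4} + 2 z^{2} + 1 \right)} \cos{\left(\frac{3 z}{2} - 1 \right)}}{3}] = \frac{3 z^{2} \log{\left(z^{4} + 2 z^{2} + 1 \right)} \sin{\left(\frac{3 z}{2} - 1 \right)} - 8 z \cos{\left(\frac{3 z}{2} - 1 \right)} + 3 \log{\left(z^{4} + 2 z^{2} + 1 \right)} \sin{\left(\frac{3 z}{2} - 1 \right)}}{6 z^{2} + 6} = f(z).
F(3) = - \frac{\log{\left(100 \right)} \cos{\left(\frac{7}{2} \right)}}{3}; F(-2) = - \frac{\log{\left(25 \right)} \cos{\left(4 \right)}}{3}.
Integral = F(3) - F(-2) = \frac{\log{\left(25 \right)} \cos{\left(4 \right)}}{3} - \frac{\log{\left(100 \right)} \cos{\left(\frac{7}{2} \right)}}{3}.

Antiderivative: F(z) = - \frac{\log{\left(z^{4} + 2 z^{2} + 1 \right)} \cos{\left(\frac{3 z}{2} - 1 \right)}}{3}; value = \frac{\log{\left(25 \right)} \cos{\left(4 \right)}}{3} - \frac{\log{\left(100 \right)} \cos{\left(\frac{7}{2} \right)}}{3}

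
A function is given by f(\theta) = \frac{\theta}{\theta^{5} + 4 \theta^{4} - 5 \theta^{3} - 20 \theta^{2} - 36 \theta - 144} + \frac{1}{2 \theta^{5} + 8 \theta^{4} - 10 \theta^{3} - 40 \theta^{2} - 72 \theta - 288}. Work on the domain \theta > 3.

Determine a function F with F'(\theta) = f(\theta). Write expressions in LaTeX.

An antiderivative is F(\theta) = \frac{\log{\left(\theta - 3 \right)}}{156} + \frac{5 \log{\left(\theta + 3 \right)}}{156} - \frac{\log{\left(\theta + 4 \right)}}{40} - \frac{7 \log{\left(\theta^{2} + 4 \right)}}{1040} - \frac{3 \operatorname{atan}{\left(\frac{\theta}{2} \right)}}{260}.

The denominator factors as 2 \left(\theta - 3\right) \left(\theta + 3\right) \left(\theta + 4\right) \left(\theta^{2} + 4\right); partial fractions split f into directly integrable pieces: - \frac{7 \theta + 12}{520 \left(\theta^{2} + 4\right)} - \frac{1}{40 \left(\theta + 4\right)} + \frac{5}{156 \left(\theta + 3\right)} + \frac{1}{156 \left(\theta - 3\right)}.
Check: d/d\theta[\frac{\log{\left(\theta - 3 \right)}}{156} + \frac{5 \log{\left(\theta + 3 \right)}}{156} - \frac{\log{\left(\theta + 4 \right)}}{40} - \frac{7 \log{\left(\theta^{2} + 4 \right)}}{1040} - \frac{3 \operatorname{atan}{\left(\frac{\theta}{2} \right)}}{260}] = \frac{2 \theta + 1}{2 \theta^{5} + 8 \theta^{4} - 10 \theta^{3} - 40 \theta^{2} - 72 \theta - 288}, which equals f(\theta).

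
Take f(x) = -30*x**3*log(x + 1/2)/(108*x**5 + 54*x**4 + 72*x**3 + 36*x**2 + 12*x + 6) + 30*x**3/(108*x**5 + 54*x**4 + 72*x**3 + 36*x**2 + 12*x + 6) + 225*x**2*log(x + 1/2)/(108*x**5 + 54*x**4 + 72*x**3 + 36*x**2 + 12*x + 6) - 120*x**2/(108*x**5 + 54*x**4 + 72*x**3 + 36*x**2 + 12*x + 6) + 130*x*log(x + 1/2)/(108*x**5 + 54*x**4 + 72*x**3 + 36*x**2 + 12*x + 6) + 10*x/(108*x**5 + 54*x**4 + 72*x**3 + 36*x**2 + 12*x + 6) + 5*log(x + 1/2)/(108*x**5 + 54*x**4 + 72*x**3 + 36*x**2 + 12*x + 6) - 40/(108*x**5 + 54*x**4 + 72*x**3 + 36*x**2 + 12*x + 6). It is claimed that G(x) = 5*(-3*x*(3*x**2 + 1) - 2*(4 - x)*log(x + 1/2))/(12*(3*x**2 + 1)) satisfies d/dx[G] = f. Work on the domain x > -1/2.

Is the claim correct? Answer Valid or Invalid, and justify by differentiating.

d/dx[G] = (-270*x**5 - 135*x**4 - 60*x**3*log(x + 1/2) - 120*x**3 + 450*x**2*log(x + 1/2) - 330*x**2 + 260*x*log(x + 1/2) - 10*x + 10*log(x + 1/2) - 95)/(216*x**5 + 108*x**4 + 144*x**3 + 72*x**2 + 24*x + 12)
d/dx[G] - f(x) = -5/4 != 0.

Invalid: d/dx[G] - f = -5/4, which is not 0.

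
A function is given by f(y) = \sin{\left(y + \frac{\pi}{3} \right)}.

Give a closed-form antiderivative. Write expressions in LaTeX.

An antiderivative is F(y) = - \cos{\left(y + \frac{\pi}{3} \right)}.

Whatever form F(y) takes, F'(y) = f(y) is non-negotiable.
Check: d/dy[- \cos{\left(y + \frac{\pi}{3} \right)}] = \sin{\left(y + \frac{\pi}{3} \right)} = f(y).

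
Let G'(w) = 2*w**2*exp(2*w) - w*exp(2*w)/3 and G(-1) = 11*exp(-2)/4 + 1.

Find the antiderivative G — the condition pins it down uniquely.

G'(w) has the shape u'v + uv' for u = w**2 - 7*w/6 + 7/12 and v = exp(2*w) — it is the derivative of the product u*v.
A general antiderivative is (12*w**2 - 14*w + 7)*exp(2*w)/12 + C.
The condition gives C = 11*exp(-2)/4 + 1 - (11*exp(-2)/4) = 1.
So G(w) = w**2*exp(2*w) - 7*w*exp(2*w)/6 + 7*exp(2*w)/12 + 1.
Check: d/dw[w**2*exp(2*w) - 7*w*exp(2*w)/6 + 7*exp(2*w)/12 + 1] = 2*w**2*exp(2*w) - w*exp(2*w)/3 = G'(w).

G(w) = w**2*exp(2*w) - 7*w*exp(2*w)/6 + 7*exp(2*w)/12 + 1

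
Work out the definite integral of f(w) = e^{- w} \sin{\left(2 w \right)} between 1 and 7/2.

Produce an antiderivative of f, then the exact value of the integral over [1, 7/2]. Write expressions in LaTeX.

Whatever form F(w) takes, F'(w) = f(w) is non-negotiable.
F(w) = - \frac{e^{- w} \sin{\left(2 w \right)}}{5} - \frac{2 e^{- w} \cos{\left(2 w \right)}}{5} is an antiderivative of f.
Check: d/dw[- \frac{e^{- w} \sin{\left(2 w \right)}}{5} - \frac{2 e^{- w} \cos{\left(2 w \right)}}{5}] = e^{- w} \sin{\left(2 w \right)} = f(w).
F(7/2) = - \frac{2 \cos{\left(7 \right)}}{5 e^{\frac{7}{2}}} - \frac{\sin{\left(7 \right)}}{5 e^{\frac{7}{2}}}; F(1) = - \frac{\sin{\left(2 \right)}}{5 e} - \frac{2 \cos{\left(2 \right)}}{5 e}.
Integral = F(7/2) - F(1) = \frac{2 \cos{\left(2 \right)}}{5 e} - \frac{2 \cos{\left(7 \right)}}{5 e^{\frac{7}{2}}} - \frac{\sin{\left(7 \right)}}{5 e^{\frac{7}{2}}} + \frac{\sin{\left(2 \right)}}{5 e}.

Antiderivative: F(w) = - \frac{e^{- w} \sin{\left(2 w \right)}}{5} - \frac{2 e^{- w} \cos{\left(2 w \right)}}{5}; value = \frac{2 \cos{\left(2 \right)}}{5 e} - \frac{2 \cos{\left(7 \right)}}{5 e^{\frac{7}{2}}} - \frac{\sin{\left(7 \right)}}{5 e^{\frac{7}{2}}} + \frac{\sin{\left(2 \right)}}{5 e}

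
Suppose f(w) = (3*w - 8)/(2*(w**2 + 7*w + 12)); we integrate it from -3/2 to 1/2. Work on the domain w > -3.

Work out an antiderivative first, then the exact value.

Factor the denominator (2*(w + 3)*(w + 4)) and decompose: f = 10/(w + 4) - 17/(2*(w + 3)); each piece integrates to a log, atan, or power term.
F(w) = -(17*log(w + 3) - 20*log(w + 4))/2 is an antiderivative of f.
Check: d/dw[-(17*log(w + 3) - 20*log(w + 4))/2] = (3*w - 8)/(2*w**2 + 14*w + 24), which equals f(w).
F(1/2) = -17*log(7/2)/2 + 10*log(9/2); F(-3/2) = -17*log(3/2)/2 + 10*log(5/2).
Integral = F(1/2) - F(-3/2) = -17*log(7/2)/2 - 10*log(5/2) + 17*log(3/2)/2 + 10*log(9/2).

Antiderivative: F(w) = -(17*log(w + 3) - 20*log(w + 4))/2; value = -17*log(7/2)/2 - 10*log(5/2) + 17*log(3/2)/2 + 10*log(9/2)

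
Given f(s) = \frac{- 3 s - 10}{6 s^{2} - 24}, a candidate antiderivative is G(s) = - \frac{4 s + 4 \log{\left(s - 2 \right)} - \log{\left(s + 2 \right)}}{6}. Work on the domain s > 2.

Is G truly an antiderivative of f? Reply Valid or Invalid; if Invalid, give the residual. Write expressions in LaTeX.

Invalid: d/ds[G] - f = - \frac{2}{3}, which is not 0.

d/ds[G] = \frac{- 4 s^{2} - 3 s + 6}{6 s^{2} - 24}
d/ds[G] - f(s) = - \frac{2}{3} != 0.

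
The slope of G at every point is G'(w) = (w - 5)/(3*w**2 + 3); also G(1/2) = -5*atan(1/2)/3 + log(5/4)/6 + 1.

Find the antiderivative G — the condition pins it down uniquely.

A first test for any G(w): its w-derivative must equal the given G'(w).
A general antiderivative is log(w**2 + 1)/6 - 5*atan(w)/3 + C.
The condition gives C = -5*atan(1/2)/3 + log(5/4)/6 + 1 - (-5*atan(1/2)/3 + log(5/4)/6) = 1.
So G(w) = log(w**2 + 1)/6 - 5*atan(w)/3 + 1.
Check: d/dw[log(w**2 + 1)/6 - 5*atan(w)/3 + 1] = (w - 5)/(3*w**2 + 3) = G'(w).

G(w) = log(w**2 + 1)/6 - 5*atan(w)/3 + 1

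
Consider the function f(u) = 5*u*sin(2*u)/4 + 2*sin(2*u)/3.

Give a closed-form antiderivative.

The integrand splits into summands that can be handled one at a time.
Check: d/du[(-30*u*cos(2*u) + 15*sin(2*u) - 16*cos(2*u))/48] = 5*u*sin(2*u)/4 + 2*sin(2*u)/3 = f(u).

An antiderivative is F(u) = (-30*u*cos(2*u) + 15*sin(2*u) - 16*cos(2*u))/48.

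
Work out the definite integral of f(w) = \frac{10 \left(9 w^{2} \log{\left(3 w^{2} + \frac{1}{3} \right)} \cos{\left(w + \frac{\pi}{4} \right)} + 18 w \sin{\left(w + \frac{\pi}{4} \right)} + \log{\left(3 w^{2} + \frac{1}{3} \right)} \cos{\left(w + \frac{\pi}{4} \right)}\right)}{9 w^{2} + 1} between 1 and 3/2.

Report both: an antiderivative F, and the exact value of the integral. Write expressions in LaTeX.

Recognize the product-rule pattern: f = u'v + uv' with u = 10 \log{\left(3 w^{2} + \frac{1}{3} \right)}, v = \sin{\left(w + \frac{\pi}{4} \right)}, so integration by parts undoes it.
F(w) = 10 \log{\left(3 w^{2} + \frac{1}{3} \right)} \sin{\left(w + \frac{\pi}{4} \right)} is an antiderivative of f.
Check: d/dw[10 \log{\left(3 w^{2} + \frac{1}{3} \right)} \sin{\left(w + \frac{\pi}{4} \right)}] = \frac{90 w^{2} \log{\left(3 w^{2} + \frac{1}{3} \right)} \cos{\left(w + \frac{\pi}{4} \right)} + 180 w \sin{\left(w + \frac{\pi}{4} \right)} + 10 \log{\left(3 w^{2} + \frac{1}{3} \right)} \cos{\left(w + \frac{\pi}{4} \right)}}{9 w^{2} + 1}, which equals f(w).
F(3/2) = 10 \log{\left(\frac{85}{12} \right)} \sin{\left(\frac{\pi}{4} + \frac{3}{2} \right)}; F(1) = 10 \log{\left(\frac{10}{3} \right)} \sin{\left(\frac{\pi}{4} + 1 \right)}.
Integral = F(3/2) - F(1) = - 10 \log{\left(\frac{10}{3} \right)} \sin{\left(\frac{\pi}{4} + 1 \right)} + 10 \log{\left(\frac{85}{12} \right)} \sin{\left(\frac{\pi}{4} + \frac{3}{2} \right)}.

Antiderivative: F(w) = 10 \log{\left(3 w^{2} + \frac{1}{3} \right)} \sin{\left(w + \frac{\pi}{4} \right)}; value = - 10 \log{\left(\frac{10}{3} \right)} \sin{\left(\frac{\pi}{4} + 1 \right)} + 10 \log{\left(\frac{85}{12} \right)} \sin{\left(\frac{\pi}{4} + \frac{3}{2} \right)}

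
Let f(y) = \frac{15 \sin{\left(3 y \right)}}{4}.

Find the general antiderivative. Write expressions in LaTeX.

An antiderivative F(y) passes only if d/dy[F] lands on f(y) exactly.
Check: d/dy[- \frac{5 \cos{\left(3 y \right)}}{4}] = \frac{15 \sin{\left(3 y \right)}}{4} = f(y).

F(y) = - \frac{5 \cos{\left(3 y \right)}}{4} + C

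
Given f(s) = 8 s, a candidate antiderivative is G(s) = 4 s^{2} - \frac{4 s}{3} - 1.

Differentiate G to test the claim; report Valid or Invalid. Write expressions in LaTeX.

d/ds[G] = 8 s - \frac{4}{3}
d/ds[G] - f(s) = - \frac{4}{3} != 0.

Invalid: d/ds[G] - f = - \frac{4}{3}, which is not 0.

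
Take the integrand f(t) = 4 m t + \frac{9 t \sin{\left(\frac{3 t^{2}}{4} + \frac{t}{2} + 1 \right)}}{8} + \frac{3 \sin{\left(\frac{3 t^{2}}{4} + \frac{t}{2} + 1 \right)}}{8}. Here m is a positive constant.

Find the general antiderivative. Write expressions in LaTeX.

Integrate term by term and add the pieces.
Check: d/dt[2 m t^{2} - \frac{3 \cos{\left(\frac{3 t^{2}}{4} + \frac{t}{2} + 1 \right)}}{4}] = 4 m t + \frac{9 t \sin{\left(\frac{3 t^{2}}{4} + \frac{t}{2} + 1 \right)}}{8} + \frac{3 \sin{\left(\frac{3 t^{2}}{4} + \frac{t}{2} + 1 \right)}}{8} = f(t).

F(t) = 2 m t^{2} - \frac{3 \cos{\left(\frac{3 t^{2}}{4} + \frac{t}{2} + 1 \right)}}{4} + C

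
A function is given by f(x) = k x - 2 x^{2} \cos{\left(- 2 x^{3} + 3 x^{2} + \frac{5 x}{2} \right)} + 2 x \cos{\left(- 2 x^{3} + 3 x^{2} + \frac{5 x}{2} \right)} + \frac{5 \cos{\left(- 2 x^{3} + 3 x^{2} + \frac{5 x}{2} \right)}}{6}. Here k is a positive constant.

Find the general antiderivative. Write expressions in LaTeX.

F(x) = \frac{3 k x^{2} + 2 \sin{\left(- 2 x^{3} + 3 x^{2} + \frac{5 x}{2} \right)}}{6} + C

The integrand splits into summands that can be handled one at a time.
Check: d/dx[\frac{3 k x^{2} + 2 \sin{\left(- 2 x^{3} + 3 x^{2} + \frac{5 x}{2} \right)}}{6}] = k x - 2 x^{2} \cos{\left(- 2 x^{3} + 3 x^{2} + \frac{5 x}{2} \right)} + 2 x \cos{\left(- 2 x^{3} + 3 x^{2} + \frac{5 x}{2} \right)} + \frac{5 \cos{\left(- 2 x^{3} + 3 x^{2} + \frac{5 x}{2} \right)}}{6} = f(x).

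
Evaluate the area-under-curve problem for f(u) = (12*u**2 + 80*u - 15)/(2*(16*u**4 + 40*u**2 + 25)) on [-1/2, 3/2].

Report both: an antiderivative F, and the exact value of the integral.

Antiderivative: F(u) = -(3*u + 10)/(2*(4*u**2 + 5)); value = 4/21

f has the shape v'r + vr' for v = 1/(2*u**2 + 5/2) and r = -3*u/4 - 5/2 — it is the derivative of the product v*r.
F(u) = -(3*u + 10)/(2*(4*u**2 + 5)) is an antiderivative of f.
Check: d/du[-(3*u + 10)/(2*(4*u**2 + 5))] = (12*u**2 + 80*u - 15)/(32*u**4 + 80*u**2 + 50), which equals f(u).
F(3/2) = -29/56; F(-1/2) = -17/24.
Integral = F(3/2) - F(-1/2) = 4/21.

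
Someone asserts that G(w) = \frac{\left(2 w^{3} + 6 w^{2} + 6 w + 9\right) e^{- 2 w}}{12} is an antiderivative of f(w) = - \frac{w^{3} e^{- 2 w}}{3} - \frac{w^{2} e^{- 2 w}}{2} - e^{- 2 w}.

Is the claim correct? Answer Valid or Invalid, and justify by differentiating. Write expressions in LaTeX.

d/dw[G] = \frac{\left(- 2 w^{3} - 3 w^{2} - 6\right) e^{- 2 w}}{6}
This equals f(w) exactly, so the claim holds.

Valid: G'(w) = f(w).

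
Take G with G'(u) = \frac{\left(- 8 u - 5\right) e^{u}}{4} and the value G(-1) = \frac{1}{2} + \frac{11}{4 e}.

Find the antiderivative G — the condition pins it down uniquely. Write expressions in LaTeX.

Recognize the product-rule pattern: G'(u) = v'r + vr' with v = \frac{3}{4} - 2 u, r = e^{u}, so integration by parts undoes it.
A general antiderivative is \frac{\left(3 - 8 u\right) e^{u}}{4} + C.
The condition gives C = \frac{1}{2} + \frac{11}{4 e} - (\frac{11}{4 e}) = \frac{1}{2}.
So G(u) = \frac{\left(3 - 8 u\right) e^{u}}{4} + \frac{1}{2}.
Check: d/du[\frac{\left(3 - 8 u\right) e^{u}}{4} + \frac{1}{2}] = - 2 u e^{u} - \frac{5 e^{u}}{4}, which equals G'(u).

G(u) = \frac{\left(3 - 8 u\right) e^{u}}{4} + \frac{1}{2}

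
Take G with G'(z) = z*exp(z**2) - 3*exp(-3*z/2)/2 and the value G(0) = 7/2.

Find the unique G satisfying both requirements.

G(z) = exp(z**2)/2 + 2 + exp(-3*z/2)

Integrate term by term and add the pieces.
A general antiderivative is exp(z**2)/2 + exp(-3*z/2) + C.
The condition gives C = 7/2 - (3/2) = 2.
So G(z) = exp(z**2)/2 + 2 + exp(-3*z/2).
Check: d/dz[exp(z**2)/2 + 2 + exp(-3*z/2)] = (2*z*exp(3*z/2)*exp(z**2) - 3)*exp(-3*z/2)/2, which equals G'(z).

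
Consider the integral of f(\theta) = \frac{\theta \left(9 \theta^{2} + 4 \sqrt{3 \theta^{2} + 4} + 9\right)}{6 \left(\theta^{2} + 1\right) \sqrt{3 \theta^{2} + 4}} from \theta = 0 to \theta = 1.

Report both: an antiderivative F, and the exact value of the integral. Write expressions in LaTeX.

Antiderivative: F(\theta) = \frac{\sqrt{3 \theta^{2} + 4}}{2} + \frac{\log{\left(\theta^{2} + 1 \right)}}{3}; value = -1 + \frac{\log{\left(2 \right)}}{3} + \frac{\sqrt{7}}{2}

Recover f(\theta) by differentiating a candidate F(\theta); any mismatch rules it out.
F(\theta) = \frac{\sqrt{3 \theta^{2} + 4}}{2} + \frac{\log{\left(\theta^{2} + 1 \right)}}{3} is an antiderivative of f.
Check: d/d\theta[\frac{\sqrt{3 \theta^{2} + 4}}{2} + \frac{\log{\left(\theta^{2} + 1 \right)}}{3}] = \frac{9 \theta^{3} + 4 \theta \sqrt{3 \theta^{2} + 4} + 9 \theta}{6 \theta^{2} \sqrt{3 \theta^{2} + 4} + 6 \sqrt{3 \theta^{2} + 4}}, which equals f(\theta).
F(1) = \frac{\log{\left(2 \right)}}{3} + \frac{\sqrt{7}}{2}; F(0) = 1.
Integral = F(1) - F(0) = -1 + \frac{\log{\left(2 \right)}}{3} + \frac{\sqrt{7}}{2}.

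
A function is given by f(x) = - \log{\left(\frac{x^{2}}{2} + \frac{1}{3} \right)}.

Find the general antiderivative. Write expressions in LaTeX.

F(x) = - \frac{3 x \log{\left(\frac{x^{2}}{2} + \frac{1}{3} \right)} - 6 x + 2 \sqrt{6} \operatorname{atan}{\left(\frac{\sqrt{6} x}{2} \right)}}{3} + C

Check any antiderivative F(x) by computing F'(x) and comparing it with f(x).
Check: d/dx[- \frac{3 x \log{\left(\frac{x^{2}}{2} + \frac{1}{3} \right)} - 6 x + 2 \sqrt{6} \operatorname{atan}{\left(\frac{\sqrt{6} x}{2} \right)}}{3}] = - \log{\left(3 x^{2} + 2 \right)} + \log{\left(6 \right)}, which equals f(x).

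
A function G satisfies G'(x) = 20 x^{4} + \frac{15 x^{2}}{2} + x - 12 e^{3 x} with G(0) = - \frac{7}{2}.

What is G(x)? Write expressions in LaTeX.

G(x) = \frac{8 x^{5} + 5 x^{3} + x^{2} - 8 e^{3 x} + 1}{2}

The integrand splits into summands that can be handled one at a time.
A general antiderivative is 4 x^{5} + \frac{5 x^{3}}{2} + \frac{x^{2}}{2} - 4 e^{3 x} + C.
The condition gives C = - \frac{7}{2} - (-4) = \frac{1}{2}.
So G(x) = \frac{8 x^{5} + 5 x^{3} + x^{2} - 8 e^{3 x} + 1}{2}.
Check: d/dx[\frac{8 x^{5} + 5 x^{3} + x^{2} - 8 e^{3 x} + 1}{2}] = 20 x^{4} + \frac{15 x^{2}}{2} + x - 12 e^{3 x} = G'(x).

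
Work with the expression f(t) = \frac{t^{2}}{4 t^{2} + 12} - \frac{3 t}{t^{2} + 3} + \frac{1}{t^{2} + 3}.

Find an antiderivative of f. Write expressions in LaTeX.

The integrand splits into summands that can be handled one at a time.
Check: d/dt[\frac{3 t - 18 \log{\left(t^{2} + 3 \right)} + \sqrt{3} \operatorname{atan}{\left(\frac{\sqrt{3} t}{3} \right)}}{12}] = \frac{t^{2} - 12 t + 4}{4 t^{2} + 12}, which equals f(t).

An antiderivative is F(t) = \frac{3 t - 18 \log{\left(t^{2} + 3 \right)} + \sqrt{3} \operatorname{atan}{\left(\frac{\sqrt{3} t}{3} \right)}}{12}.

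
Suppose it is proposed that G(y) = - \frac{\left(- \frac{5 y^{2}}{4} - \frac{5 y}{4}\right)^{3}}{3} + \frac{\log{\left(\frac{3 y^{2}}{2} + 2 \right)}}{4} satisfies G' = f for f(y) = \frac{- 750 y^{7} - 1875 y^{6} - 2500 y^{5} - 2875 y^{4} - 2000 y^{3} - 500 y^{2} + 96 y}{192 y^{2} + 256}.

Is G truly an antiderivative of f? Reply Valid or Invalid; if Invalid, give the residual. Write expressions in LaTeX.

d/dy[G] = \frac{750 y^{7} + 1875 y^{6} + 2500 y^{5} + 2875 y^{4} + 2000 y^{3} + 500 y^{2} + 96 y}{192 y^{2} + 256}
d/dy[G] - f(y) = \frac{125 y^{5}}{16} + \frac{625 y^{4}}{32} + \frac{125 y^{3}}{8} + \frac{125 y^{2}}{32} != 0.

Invalid: d/dy[G] - f = \frac{125 y^{5}}{16} + \frac{625 y^{4}}{32} + \frac{125 y^{3}}{8} + \frac{125 y^{2}}{32}, which is not 0.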